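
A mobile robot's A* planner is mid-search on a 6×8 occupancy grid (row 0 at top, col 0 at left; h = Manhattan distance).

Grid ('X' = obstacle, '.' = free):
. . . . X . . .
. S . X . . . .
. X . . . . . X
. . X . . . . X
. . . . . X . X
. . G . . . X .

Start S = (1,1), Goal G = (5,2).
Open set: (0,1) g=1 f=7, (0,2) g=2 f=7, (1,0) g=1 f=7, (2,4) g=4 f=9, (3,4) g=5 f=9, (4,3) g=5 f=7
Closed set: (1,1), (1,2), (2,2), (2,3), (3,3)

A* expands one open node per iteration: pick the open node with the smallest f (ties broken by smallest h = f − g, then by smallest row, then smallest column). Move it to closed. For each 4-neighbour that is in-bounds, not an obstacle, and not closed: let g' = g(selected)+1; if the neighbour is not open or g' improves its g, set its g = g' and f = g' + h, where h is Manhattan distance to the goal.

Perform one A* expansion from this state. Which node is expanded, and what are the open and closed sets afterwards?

expanded=(4,3); open=[(0,1) g=1 f=7, (0,2) g=2 f=7, (1,0) g=1 f=7, (2,4) g=4 f=9, (3,4) g=5 f=9, (4,2) g=6 f=7, (4,4) g=6 f=9, (5,3) g=6 f=7]; closed=[(1,1), (1,2), (2,2), (2,3), (3,3), (4,3)]

step 1: expand (4,3) (f=7, h=2) → closed; open now [(0,1) g=1 f=7, (0,2) g=2 f=7, (1,0) g=1 f=7, (2,4) g=4 f=9, (3,4) g=5 f=9, (4,2) g=6 f=7, (4,4) g=6 f=9, (5,3) g=6 f=7]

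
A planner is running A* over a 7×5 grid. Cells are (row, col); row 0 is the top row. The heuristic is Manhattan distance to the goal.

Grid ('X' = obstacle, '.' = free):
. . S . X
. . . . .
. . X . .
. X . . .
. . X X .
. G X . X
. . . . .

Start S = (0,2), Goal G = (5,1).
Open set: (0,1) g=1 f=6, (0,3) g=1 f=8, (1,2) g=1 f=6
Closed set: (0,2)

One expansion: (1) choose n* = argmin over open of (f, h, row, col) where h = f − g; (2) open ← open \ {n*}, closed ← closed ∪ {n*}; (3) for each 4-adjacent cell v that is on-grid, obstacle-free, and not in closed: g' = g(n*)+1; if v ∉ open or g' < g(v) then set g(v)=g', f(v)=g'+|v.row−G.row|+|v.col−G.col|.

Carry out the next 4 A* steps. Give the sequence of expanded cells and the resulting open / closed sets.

order=[(0,1) → (1,1) → (2,1) → (1,2)]; open=[(0,0) g=2 f=8, (0,3) g=1 f=8, (1,0) g=3 f=8, (1,3) g=2 f=8, (2,0) g=4 f=8]; closed=[(0,1), (0,2), (1,1), (1,2), (2,1)]

step 1: expand (0,1) (f=6, h=5) → closed; open now [(0,0) g=2 f=8, (0,3) g=1 f=8, (1,1) g=2 f=6, (1,2) g=1 f=6]
step 2: expand (1,1) (f=6, h=4) → closed; open now [(0,0) g=2 f=8, (0,3) g=1 f=8, (1,0) g=3 f=8, (1,2) g=1 f=6, (2,1) g=3 f=6]
step 3: expand (2,1) (f=6, h=3) → closed; open now [(0,0) g=2 f=8, (0,3) g=1 f=8, (1,0) g=3 f=8, (1,2) g=1 f=6, (2,0) g=4 f=8]
step 4: expand (1,2) (f=6, h=5) → closed; open now [(0,0) g=2 f=8, (0,3) g=1 f=8, (1,0) g=3 f=8, (1,3) g=2 f=8, (2,0) g=4 f=8]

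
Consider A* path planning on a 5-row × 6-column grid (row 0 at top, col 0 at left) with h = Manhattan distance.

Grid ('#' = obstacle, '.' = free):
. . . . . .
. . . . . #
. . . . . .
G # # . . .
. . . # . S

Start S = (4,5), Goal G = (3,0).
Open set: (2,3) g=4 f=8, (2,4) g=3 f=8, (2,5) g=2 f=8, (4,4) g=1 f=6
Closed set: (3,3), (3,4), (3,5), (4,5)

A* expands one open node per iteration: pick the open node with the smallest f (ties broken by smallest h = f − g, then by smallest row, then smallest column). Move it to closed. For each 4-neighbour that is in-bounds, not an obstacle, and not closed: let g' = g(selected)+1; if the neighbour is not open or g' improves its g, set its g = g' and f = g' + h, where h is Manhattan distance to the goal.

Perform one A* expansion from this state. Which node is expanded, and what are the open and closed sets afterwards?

step 1: expand (4,4) (f=6, h=5) → closed; open now [(2,3) g=4 f=8, (2,4) g=3 f=8, (2,5) g=2 f=8]

expanded=(4,4); open=[(2,3) g=4 f=8, (2,4) g=3 f=8, (2,5) g=2 f=8]; closed=[(3,3), (3,4), (3,5), (4,4), (4,5)]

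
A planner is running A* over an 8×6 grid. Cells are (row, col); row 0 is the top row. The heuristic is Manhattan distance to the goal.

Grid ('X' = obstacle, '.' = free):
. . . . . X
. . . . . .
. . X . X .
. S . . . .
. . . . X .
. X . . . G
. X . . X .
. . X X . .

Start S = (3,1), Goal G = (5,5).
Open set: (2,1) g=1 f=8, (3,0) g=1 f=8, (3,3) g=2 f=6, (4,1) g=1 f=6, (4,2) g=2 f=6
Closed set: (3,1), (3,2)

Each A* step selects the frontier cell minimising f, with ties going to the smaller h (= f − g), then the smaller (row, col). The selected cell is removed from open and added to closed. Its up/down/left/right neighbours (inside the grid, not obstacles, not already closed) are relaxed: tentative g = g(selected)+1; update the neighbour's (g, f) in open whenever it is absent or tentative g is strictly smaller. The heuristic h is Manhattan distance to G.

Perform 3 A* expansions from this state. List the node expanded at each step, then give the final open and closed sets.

step 1: expand (3,3) (f=6, h=4) → closed; open now [(2,1) g=1 f=8, (2,3) g=3 f=8, (3,0) g=1 f=8, (3,4) g=3 f=6, (4,1) g=1 f=6, (4,2) g=2 f=6, (4,3) g=3 f=6]
step 2: expand (3,4) (f=6, h=3) → closed; open now [(2,1) g=1 f=8, (2,3) g=3 f=8, (3,0) g=1 f=8, (3,5) g=4 f=6, (4,1) g=1 f=6, (4,2) g=2 f=6, (4,3) g=3 f=6]
step 3: expand (3,5) (f=6, h=2) → closed; open now [(2,1) g=1 f=8, (2,3) g=3 f=8, (2,5) g=5 f=8, (3,0) g=1 f=8, (4,1) g=1 f=6, (4,2) g=2 f=6, (4,3) g=3 f=6, (4,5) g=5 f=6]

order=[(3,3) → (3,4) → (3,5)]; open=[(2,1) g=1 f=8, (2,3) g=3 f=8, (2,5) g=5 f=8, (3,0) g=1 f=8, (4,1) g=1 f=6, (4,2) g=2 f=6, (4,3) g=3 f=6, (4,5) g=5 f=6]; closed=[(3,1), (3,2), (3,3), (3,4), (3,5)]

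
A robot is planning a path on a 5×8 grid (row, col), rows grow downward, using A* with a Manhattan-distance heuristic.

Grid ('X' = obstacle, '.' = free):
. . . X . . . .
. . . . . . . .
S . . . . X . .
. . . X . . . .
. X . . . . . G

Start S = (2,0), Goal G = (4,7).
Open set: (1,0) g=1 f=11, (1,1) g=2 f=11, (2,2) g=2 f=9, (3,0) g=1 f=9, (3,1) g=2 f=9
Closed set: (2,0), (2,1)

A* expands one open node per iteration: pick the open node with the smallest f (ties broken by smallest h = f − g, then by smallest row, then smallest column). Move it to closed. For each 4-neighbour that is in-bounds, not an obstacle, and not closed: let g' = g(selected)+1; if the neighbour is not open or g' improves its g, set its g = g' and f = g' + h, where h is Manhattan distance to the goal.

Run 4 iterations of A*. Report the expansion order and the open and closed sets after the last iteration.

step 1: expand (2,2) (f=9, h=7) → closed; open now [(1,0) g=1 f=11, (1,1) g=2 f=11, (1,2) g=3 f=11, (2,3) g=3 f=9, (3,0) g=1 f=9, (3,1) g=2 f=9, (3,2) g=3 f=9]
step 2: expand (2,3) (f=9, h=6) → closed; open now [(1,0) g=1 f=11, (1,1) g=2 f=11, (1,2) g=3 f=11, (1,3) g=4 f=11, (2,4) g=4 f=9, (3,0) g=1 f=9, (3,1) g=2 f=9, (3,2) g=3 f=9]
step 3: expand (2,4) (f=9, h=5) → closed; open now [(1,0) g=1 f=11, (1,1) g=2 f=11, (1,2) g=3 f=11, (1,3) g=4 f=11, (1,4) g=5 f=11, (3,0) g=1 f=9, (3,1) g=2 f=9, (3,2) g=3 f=9, (3,4) g=5 f=9]
step 4: expand (3,4) (f=9, h=4) → closed; open now [(1,0) g=1 f=11, (1,1) g=2 f=11, (1,2) g=3 f=11, (1,3) g=4 f=11, (1,4) g=5 f=11, (3,0) g=1 f=9, (3,1) g=2 f=9, (3,2) g=3 f=9, (3,5) g=6 f=9, (4,4) g=6 f=9]

order=[(2,2) → (2,3) → (2,4) → (3,4)]; open=[(1,0) g=1 f=11, (1,1) g=2 f=11, (1,2) g=3 f=11, (1,3) g=4 f=11, (1,4) g=5 f=11, (3,0) g=1 f=9, (3,1) g=2 f=9, (3,2) g=3 f=9, (3,5) g=6 f=9, (4,4) g=6 f=9]; closed=[(2,0), (2,1), (2,2), (2,3), (2,4), (3,4)]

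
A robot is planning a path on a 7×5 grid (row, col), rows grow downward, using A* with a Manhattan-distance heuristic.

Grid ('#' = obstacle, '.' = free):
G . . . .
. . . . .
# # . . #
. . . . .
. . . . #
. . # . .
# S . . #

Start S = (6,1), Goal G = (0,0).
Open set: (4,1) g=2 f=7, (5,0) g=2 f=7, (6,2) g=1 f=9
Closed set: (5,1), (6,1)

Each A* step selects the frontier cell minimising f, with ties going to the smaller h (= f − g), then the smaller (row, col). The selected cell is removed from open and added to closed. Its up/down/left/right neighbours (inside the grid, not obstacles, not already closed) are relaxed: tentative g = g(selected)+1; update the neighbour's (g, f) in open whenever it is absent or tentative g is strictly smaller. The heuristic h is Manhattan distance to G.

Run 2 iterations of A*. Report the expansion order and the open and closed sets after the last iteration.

step 1: expand (4,1) (f=7, h=5) → closed; open now [(3,1) g=3 f=7, (4,0) g=3 f=7, (4,2) g=3 f=9, (5,0) g=2 f=7, (6,2) g=1 f=9]
step 2: expand (3,1) (f=7, h=4) → closed; open now [(3,0) g=4 f=7, (3,2) g=4 f=9, (4,0) g=3 f=7, (4,2) g=3 f=9, (5,0) g=2 f=7, (6,2) g=1 f=9]

order=[(4,1) → (3,1)]; open=[(3,0) g=4 f=7, (3,2) g=4 f=9, (4,0) g=3 f=7, (4,2) g=3 f=9, (5,0) g=2 f=7, (6,2) g=1 f=9]; closed=[(3,1), (4,1), (5,1), (6,1)]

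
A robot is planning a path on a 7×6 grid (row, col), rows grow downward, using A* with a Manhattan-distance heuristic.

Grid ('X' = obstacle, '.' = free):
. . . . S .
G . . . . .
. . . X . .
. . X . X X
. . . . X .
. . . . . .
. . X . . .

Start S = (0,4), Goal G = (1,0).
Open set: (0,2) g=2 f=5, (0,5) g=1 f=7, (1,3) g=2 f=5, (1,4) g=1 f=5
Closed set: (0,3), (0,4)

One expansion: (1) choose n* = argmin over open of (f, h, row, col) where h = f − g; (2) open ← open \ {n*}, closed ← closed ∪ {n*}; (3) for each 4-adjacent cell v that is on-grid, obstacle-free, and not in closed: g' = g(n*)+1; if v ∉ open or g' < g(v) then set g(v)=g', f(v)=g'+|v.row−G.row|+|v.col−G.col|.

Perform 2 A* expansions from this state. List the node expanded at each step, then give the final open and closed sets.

order=[(0,2) → (0,1)]; open=[(0,0) g=4 f=5, (0,5) g=1 f=7, (1,1) g=4 f=5, (1,2) g=3 f=5, (1,3) g=2 f=5, (1,4) g=1 f=5]; closed=[(0,1), (0,2), (0,3), (0,4)]

step 1: expand (0,2) (f=5, h=3) → closed; open now [(0,1) g=3 f=5, (0,5) g=1 f=7, (1,2) g=3 f=5, (1,3) g=2 f=5, (1,4) g=1 f=5]
step 2: expand (0,1) (f=5, h=2) → closed; open now [(0,0) g=4 f=5, (0,5) g=1 f=7, (1,1) g=4 f=5, (1,2) g=3 f=5, (1,3) g=2 f=5, (1,4) g=1 f=5]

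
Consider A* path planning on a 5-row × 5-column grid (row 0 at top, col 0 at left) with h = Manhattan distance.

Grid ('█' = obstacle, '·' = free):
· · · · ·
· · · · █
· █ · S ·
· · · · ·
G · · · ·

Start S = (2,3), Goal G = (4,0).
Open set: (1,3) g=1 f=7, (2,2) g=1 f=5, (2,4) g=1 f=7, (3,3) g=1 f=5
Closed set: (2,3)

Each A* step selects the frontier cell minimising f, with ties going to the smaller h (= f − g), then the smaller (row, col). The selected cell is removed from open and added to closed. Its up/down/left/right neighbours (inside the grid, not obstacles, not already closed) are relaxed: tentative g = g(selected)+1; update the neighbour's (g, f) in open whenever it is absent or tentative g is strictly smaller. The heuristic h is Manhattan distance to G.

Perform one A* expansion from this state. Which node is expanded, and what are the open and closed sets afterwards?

step 1: expand (2,2) (f=5, h=4) → closed; open now [(1,2) g=2 f=7, (1,3) g=1 f=7, (2,4) g=1 f=7, (3,2) g=2 f=5, (3,3) g=1 f=5]

expanded=(2,2); open=[(1,2) g=2 f=7, (1,3) g=1 f=7, (2,4) g=1 f=7, (3,2) g=2 f=5, (3,3) g=1 f=5]; closed=[(2,2), (2,3)]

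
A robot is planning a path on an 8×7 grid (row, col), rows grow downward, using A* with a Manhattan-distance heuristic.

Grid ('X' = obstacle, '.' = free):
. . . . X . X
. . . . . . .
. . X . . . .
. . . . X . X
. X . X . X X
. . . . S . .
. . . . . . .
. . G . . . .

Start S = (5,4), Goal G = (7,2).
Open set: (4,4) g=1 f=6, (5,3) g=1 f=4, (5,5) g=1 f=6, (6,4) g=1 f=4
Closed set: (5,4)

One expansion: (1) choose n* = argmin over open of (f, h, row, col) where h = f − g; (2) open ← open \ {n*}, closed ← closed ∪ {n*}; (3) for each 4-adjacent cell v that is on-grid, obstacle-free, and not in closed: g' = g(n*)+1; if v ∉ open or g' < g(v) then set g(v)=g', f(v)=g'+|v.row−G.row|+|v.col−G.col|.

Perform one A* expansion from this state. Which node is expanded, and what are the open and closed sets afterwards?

expanded=(5,3); open=[(4,4) g=1 f=6, (5,2) g=2 f=4, (5,5) g=1 f=6, (6,3) g=2 f=4, (6,4) g=1 f=4]; closed=[(5,3), (5,4)]

step 1: expand (5,3) (f=4, h=3) → closed; open now [(4,4) g=1 f=6, (5,2) g=2 f=4, (5,5) g=1 f=6, (6,3) g=2 f=4, (6,4) g=1 f=4]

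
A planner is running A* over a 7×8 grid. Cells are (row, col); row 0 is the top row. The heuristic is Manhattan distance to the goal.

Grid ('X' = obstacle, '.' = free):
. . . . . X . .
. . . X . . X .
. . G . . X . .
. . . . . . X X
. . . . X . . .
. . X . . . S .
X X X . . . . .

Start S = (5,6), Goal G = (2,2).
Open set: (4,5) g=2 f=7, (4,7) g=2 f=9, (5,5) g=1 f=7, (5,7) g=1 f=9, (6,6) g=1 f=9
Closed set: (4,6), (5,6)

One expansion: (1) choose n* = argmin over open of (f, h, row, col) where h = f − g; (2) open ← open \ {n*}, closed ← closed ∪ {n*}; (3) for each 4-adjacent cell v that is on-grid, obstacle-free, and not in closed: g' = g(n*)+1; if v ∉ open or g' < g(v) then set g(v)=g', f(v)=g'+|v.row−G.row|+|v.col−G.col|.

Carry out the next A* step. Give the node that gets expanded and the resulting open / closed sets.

step 1: expand (4,5) (f=7, h=5) → closed; open now [(3,5) g=3 f=7, (4,7) g=2 f=9, (5,5) g=1 f=7, (5,7) g=1 f=9, (6,6) g=1 f=9]

expanded=(4,5); open=[(3,5) g=3 f=7, (4,7) g=2 f=9, (5,5) g=1 f=7, (5,7) g=1 f=9, (6,6) g=1 f=9]; closed=[(4,5), (4,6), (5,6)]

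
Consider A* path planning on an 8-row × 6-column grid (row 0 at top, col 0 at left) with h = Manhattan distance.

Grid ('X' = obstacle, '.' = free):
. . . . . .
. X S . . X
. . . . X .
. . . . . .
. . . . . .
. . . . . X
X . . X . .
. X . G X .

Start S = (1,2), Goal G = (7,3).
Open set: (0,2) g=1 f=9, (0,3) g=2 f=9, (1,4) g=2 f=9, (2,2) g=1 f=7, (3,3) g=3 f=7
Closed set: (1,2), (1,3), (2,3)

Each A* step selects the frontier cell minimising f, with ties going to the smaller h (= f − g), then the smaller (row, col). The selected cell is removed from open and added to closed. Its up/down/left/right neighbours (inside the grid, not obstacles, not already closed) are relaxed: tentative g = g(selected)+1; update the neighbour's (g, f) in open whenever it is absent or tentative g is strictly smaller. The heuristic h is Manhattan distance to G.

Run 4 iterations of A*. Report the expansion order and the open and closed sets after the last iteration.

step 1: expand (3,3) (f=7, h=4) → closed; open now [(0,2) g=1 f=9, (0,3) g=2 f=9, (1,4) g=2 f=9, (2,2) g=1 f=7, (3,2) g=4 f=9, (3,4) g=4 f=9, (4,3) g=4 f=7]
step 2: expand (4,3) (f=7, h=3) → closed; open now [(0,2) g=1 f=9, (0,3) g=2 f=9, (1,4) g=2 f=9, (2,2) g=1 f=7, (3,2) g=4 f=9, (3,4) g=4 f=9, (4,2) g=5 f=9, (4,4) g=5 f=9, (5,3) g=5 f=7]
step 3: expand (5,3) (f=7, h=2) → closed; open now [(0,2) g=1 f=9, (0,3) g=2 f=9, (1,4) g=2 f=9, (2,2) g=1 f=7, (3,2) g=4 f=9, (3,4) g=4 f=9, (4,2) g=5 f=9, (4,4) g=5 f=9, (5,2) g=6 f=9, (5,4) g=6 f=9]
step 4: expand (2,2) (f=7, h=6) → closed; open now [(0,2) g=1 f=9, (0,3) g=2 f=9, (1,4) g=2 f=9, (2,1) g=2 f=9, (3,2) g=2 f=7, (3,4) g=4 f=9, (4,2) g=5 f=9, (4,4) g=5 f=9, (5,2) g=6 f=9, (5,4) g=6 f=9]

order=[(3,3) → (4,3) → (5,3) → (2,2)]; open=[(0,2) g=1 f=9, (0,3) g=2 f=9, (1,4) g=2 f=9, (2,1) g=2 f=9, (3,2) g=2 f=7, (3,4) g=4 f=9, (4,2) g=5 f=9, (4,4) g=5 f=9, (5,2) g=6 f=9, (5,4) g=6 f=9]; closed=[(1,2), (1,3), (2,2), (2,3), (3,3), (4,3), (5,3)]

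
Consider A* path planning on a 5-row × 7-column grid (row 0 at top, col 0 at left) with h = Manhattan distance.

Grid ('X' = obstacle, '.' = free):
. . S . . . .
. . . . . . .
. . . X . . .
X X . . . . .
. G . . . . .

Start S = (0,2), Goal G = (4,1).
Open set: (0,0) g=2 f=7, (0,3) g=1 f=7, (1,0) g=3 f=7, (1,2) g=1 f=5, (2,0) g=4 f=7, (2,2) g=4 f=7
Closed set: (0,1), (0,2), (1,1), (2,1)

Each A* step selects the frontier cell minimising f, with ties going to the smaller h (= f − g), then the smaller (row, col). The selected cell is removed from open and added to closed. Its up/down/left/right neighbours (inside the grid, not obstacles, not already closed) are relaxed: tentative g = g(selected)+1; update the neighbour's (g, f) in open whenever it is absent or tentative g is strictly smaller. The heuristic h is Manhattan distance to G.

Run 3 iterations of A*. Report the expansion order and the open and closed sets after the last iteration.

order=[(1,2) → (2,2) → (3,2)]; open=[(0,0) g=2 f=7, (0,3) g=1 f=7, (1,0) g=3 f=7, (1,3) g=2 f=7, (2,0) g=4 f=7, (3,3) g=4 f=7, (4,2) g=4 f=5]; closed=[(0,1), (0,2), (1,1), (1,2), (2,1), (2,2), (3,2)]

step 1: expand (1,2) (f=5, h=4) → closed; open now [(0,0) g=2 f=7, (0,3) g=1 f=7, (1,0) g=3 f=7, (1,3) g=2 f=7, (2,0) g=4 f=7, (2,2) g=2 f=5]
step 2: expand (2,2) (f=5, h=3) → closed; open now [(0,0) g=2 f=7, (0,3) g=1 f=7, (1,0) g=3 f=7, (1,3) g=2 f=7, (2,0) g=4 f=7, (3,2) g=3 f=5]
step 3: expand (3,2) (f=5, h=2) → closed; open now [(0,0) g=2 f=7, (0,3) g=1 f=7, (1,0) g=3 f=7, (1,3) g=2 f=7, (2,0) g=4 f=7, (3,3) g=4 f=7, (4,2) g=4 f=5]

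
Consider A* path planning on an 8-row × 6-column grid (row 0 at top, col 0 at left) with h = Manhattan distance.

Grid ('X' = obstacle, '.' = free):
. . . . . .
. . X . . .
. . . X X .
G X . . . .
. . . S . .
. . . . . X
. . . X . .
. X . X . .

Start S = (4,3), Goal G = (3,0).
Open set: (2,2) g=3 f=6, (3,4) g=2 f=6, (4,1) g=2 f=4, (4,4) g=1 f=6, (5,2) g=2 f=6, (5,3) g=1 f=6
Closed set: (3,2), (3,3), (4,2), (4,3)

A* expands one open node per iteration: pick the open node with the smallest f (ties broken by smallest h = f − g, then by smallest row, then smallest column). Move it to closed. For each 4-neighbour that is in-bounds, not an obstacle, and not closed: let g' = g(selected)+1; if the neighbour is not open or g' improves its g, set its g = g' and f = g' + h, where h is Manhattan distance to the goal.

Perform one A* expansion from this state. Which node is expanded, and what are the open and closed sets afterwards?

step 1: expand (4,1) (f=4, h=2) → closed; open now [(2,2) g=3 f=6, (3,4) g=2 f=6, (4,0) g=3 f=4, (4,4) g=1 f=6, (5,1) g=3 f=6, (5,2) g=2 f=6, (5,3) g=1 f=6]

expanded=(4,1); open=[(2,2) g=3 f=6, (3,4) g=2 f=6, (4,0) g=3 f=4, (4,4) g=1 f=6, (5,1) g=3 f=6, (5,2) g=2 f=6, (5,3) g=1 f=6]; closed=[(3,2), (3,3), (4,1), (4,2), (4,3)]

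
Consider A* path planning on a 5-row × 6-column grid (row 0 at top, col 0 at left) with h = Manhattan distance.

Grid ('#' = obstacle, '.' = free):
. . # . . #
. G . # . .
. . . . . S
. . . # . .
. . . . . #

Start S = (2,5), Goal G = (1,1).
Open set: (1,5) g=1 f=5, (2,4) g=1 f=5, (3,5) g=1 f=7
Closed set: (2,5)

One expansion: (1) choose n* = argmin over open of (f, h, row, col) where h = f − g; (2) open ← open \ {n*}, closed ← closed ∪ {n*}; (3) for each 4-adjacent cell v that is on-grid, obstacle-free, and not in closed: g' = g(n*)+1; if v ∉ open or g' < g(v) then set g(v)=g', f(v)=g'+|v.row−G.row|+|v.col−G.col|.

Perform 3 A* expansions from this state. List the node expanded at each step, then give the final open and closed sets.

order=[(1,5) → (1,4) → (2,4)]; open=[(0,4) g=3 f=7, (2,3) g=2 f=5, (3,4) g=2 f=7, (3,5) g=1 f=7]; closed=[(1,4), (1,5), (2,4), (2,5)]

step 1: expand (1,5) (f=5, h=4) → closed; open now [(1,4) g=2 f=5, (2,4) g=1 f=5, (3,5) g=1 f=7]
step 2: expand (1,4) (f=5, h=3) → closed; open now [(0,4) g=3 f=7, (2,4) g=1 f=5, (3,5) g=1 f=7]
step 3: expand (2,4) (f=5, h=4) → closed; open now [(0,4) g=3 f=7, (2,3) g=2 f=5, (3,4) g=2 f=7, (3,5) g=1 f=7]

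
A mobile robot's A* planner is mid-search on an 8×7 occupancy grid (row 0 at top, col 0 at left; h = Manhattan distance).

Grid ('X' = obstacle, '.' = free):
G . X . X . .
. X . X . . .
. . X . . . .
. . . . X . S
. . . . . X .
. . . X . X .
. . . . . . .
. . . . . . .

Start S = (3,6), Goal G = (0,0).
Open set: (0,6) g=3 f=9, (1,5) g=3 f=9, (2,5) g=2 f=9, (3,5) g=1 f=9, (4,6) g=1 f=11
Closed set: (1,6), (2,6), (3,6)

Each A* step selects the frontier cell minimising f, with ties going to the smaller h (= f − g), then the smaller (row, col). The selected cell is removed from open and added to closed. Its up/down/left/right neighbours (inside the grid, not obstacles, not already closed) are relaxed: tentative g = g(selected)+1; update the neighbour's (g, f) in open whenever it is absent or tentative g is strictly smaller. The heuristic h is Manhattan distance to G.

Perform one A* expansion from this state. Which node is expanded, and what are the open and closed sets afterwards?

expanded=(0,6); open=[(0,5) g=4 f=9, (1,5) g=3 f=9, (2,5) g=2 f=9, (3,5) g=1 f=9, (4,6) g=1 f=11]; closed=[(0,6), (1,6), (2,6), (3,6)]

step 1: expand (0,6) (f=9, h=6) → closed; open now [(0,5) g=4 f=9, (1,5) g=3 f=9, (2,5) g=2 f=9, (3,5) g=1 f=9, (4,6) g=1 f=11]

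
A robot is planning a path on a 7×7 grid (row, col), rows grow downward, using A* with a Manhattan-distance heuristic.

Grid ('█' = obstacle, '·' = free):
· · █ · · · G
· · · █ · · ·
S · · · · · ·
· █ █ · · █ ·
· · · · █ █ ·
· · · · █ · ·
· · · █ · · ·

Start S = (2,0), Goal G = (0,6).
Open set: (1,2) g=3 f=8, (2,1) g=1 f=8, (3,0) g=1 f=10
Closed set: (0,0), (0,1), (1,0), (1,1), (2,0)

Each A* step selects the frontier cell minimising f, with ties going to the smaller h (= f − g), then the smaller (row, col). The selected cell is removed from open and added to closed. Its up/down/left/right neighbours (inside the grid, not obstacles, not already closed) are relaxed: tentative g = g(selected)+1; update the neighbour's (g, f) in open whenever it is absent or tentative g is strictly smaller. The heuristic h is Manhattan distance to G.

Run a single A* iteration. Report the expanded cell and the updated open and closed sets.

step 1: expand (1,2) (f=8, h=5) → closed; open now [(2,1) g=1 f=8, (2,2) g=4 f=10, (3,0) g=1 f=10]

expanded=(1,2); open=[(2,1) g=1 f=8, (2,2) g=4 f=10, (3,0) g=1 f=10]; closed=[(0,0), (0,1), (1,0), (1,1), (1,2), (2,0)]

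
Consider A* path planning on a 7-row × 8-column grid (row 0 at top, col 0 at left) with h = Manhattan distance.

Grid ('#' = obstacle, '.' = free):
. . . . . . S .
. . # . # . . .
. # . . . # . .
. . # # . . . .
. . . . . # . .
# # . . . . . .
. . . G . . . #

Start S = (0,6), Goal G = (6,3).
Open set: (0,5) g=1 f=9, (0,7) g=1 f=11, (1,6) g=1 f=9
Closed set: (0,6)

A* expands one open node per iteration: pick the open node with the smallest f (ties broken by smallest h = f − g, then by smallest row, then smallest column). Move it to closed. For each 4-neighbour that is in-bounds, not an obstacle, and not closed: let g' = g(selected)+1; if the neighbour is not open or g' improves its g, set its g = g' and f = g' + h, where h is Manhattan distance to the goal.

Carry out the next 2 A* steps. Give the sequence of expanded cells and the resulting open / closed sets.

step 1: expand (0,5) (f=9, h=8) → closed; open now [(0,4) g=2 f=9, (0,7) g=1 f=11, (1,5) g=2 f=9, (1,6) g=1 f=9]
step 2: expand (0,4) (f=9, h=7) → closed; open now [(0,3) g=3 f=9, (0,7) g=1 f=11, (1,5) g=2 f=9, (1,6) g=1 f=9]

order=[(0,5) → (0,4)]; open=[(0,3) g=3 f=9, (0,7) g=1 f=11, (1,5) g=2 f=9, (1,6) g=1 f=9]; closed=[(0,4), (0,5), (0,6)]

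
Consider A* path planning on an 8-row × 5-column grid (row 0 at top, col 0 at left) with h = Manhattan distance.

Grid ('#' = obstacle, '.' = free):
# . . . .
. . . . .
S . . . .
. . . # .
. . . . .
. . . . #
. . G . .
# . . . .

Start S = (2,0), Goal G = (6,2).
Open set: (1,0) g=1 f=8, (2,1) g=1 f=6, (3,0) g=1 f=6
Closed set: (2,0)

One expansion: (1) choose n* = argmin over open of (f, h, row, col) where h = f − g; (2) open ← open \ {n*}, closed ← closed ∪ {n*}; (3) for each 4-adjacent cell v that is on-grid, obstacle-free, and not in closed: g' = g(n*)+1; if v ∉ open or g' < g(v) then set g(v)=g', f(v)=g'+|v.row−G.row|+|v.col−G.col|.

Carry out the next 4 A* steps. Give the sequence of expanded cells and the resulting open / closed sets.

order=[(2,1) → (2,2) → (3,2) → (4,2)]; open=[(1,0) g=1 f=8, (1,1) g=2 f=8, (1,2) g=3 f=8, (2,3) g=3 f=8, (3,0) g=1 f=6, (3,1) g=2 f=6, (4,1) g=5 f=8, (4,3) g=5 f=8, (5,2) g=5 f=6]; closed=[(2,0), (2,1), (2,2), (3,2), (4,2)]

step 1: expand (2,1) (f=6, h=5) → closed; open now [(1,0) g=1 f=8, (1,1) g=2 f=8, (2,2) g=2 f=6, (3,0) g=1 f=6, (3,1) g=2 f=6]
step 2: expand (2,2) (f=6, h=4) → closed; open now [(1,0) g=1 f=8, (1,1) g=2 f=8, (1,2) g=3 f=8, (2,3) g=3 f=8, (3,0) g=1 f=6, (3,1) g=2 f=6, (3,2) g=3 f=6]
step 3: expand (3,2) (f=6, h=3) → closed; open now [(1,0) g=1 f=8, (1,1) g=2 f=8, (1,2) g=3 f=8, (2,3) g=3 f=8, (3,0) g=1 f=6, (3,1) g=2 f=6, (4,2) g=4 f=6]
step 4: expand (4,2) (f=6, h=2) → closed; open now [(1,0) g=1 f=8, (1,1) g=2 f=8, (1,2) g=3 f=8, (2,3) g=3 f=8, (3,0) g=1 f=6, (3,1) g=2 f=6, (4,1) g=5 f=8, (4,3) g=5 f=8, (5,2) g=5 f=6]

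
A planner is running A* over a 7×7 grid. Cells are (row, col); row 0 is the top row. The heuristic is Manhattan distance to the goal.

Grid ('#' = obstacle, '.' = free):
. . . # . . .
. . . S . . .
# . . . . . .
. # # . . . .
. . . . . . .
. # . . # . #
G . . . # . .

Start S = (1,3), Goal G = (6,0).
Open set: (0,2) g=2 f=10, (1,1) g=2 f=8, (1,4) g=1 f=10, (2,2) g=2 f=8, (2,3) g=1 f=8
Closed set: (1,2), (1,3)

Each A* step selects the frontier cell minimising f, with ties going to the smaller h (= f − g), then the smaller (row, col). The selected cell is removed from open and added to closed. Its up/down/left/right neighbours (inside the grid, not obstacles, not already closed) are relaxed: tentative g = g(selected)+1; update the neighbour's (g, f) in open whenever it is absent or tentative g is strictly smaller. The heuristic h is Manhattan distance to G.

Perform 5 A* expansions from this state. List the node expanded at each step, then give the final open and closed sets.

order=[(1,1) → (1,0) → (2,1) → (2,2) → (2,3)]; open=[(0,0) g=4 f=10, (0,1) g=3 f=10, (0,2) g=2 f=10, (1,4) g=1 f=10, (2,4) g=2 f=10, (3,3) g=2 f=8]; closed=[(1,0), (1,1), (1,2), (1,3), (2,1), (2,2), (2,3)]

step 1: expand (1,1) (f=8, h=6) → closed; open now [(0,1) g=3 f=10, (0,2) g=2 f=10, (1,0) g=3 f=8, (1,4) g=1 f=10, (2,1) g=3 f=8, (2,2) g=2 f=8, (2,3) g=1 f=8]
step 2: expand (1,0) (f=8, h=5) → closed; open now [(0,0) g=4 f=10, (0,1) g=3 f=10, (0,2) g=2 f=10, (1,4) g=1 f=10, (2,1) g=3 f=8, (2,2) g=2 f=8, (2,3) g=1 f=8]
step 3: expand (2,1) (f=8, h=5) → closed; open now [(0,0) g=4 f=10, (0,1) g=3 f=10, (0,2) g=2 f=10, (1,4) g=1 f=10, (2,2) g=2 f=8, (2,3) g=1 f=8]
step 4: expand (2,2) (f=8, h=6) → closed; open now [(0,0) g=4 f=10, (0,1) g=3 f=10, (0,2) g=2 f=10, (1,4) g=1 f=10, (2,3) g=1 f=8]
step 5: expand (2,3) (f=8, h=7) → closed; open now [(0,0) g=4 f=10, (0,1) g=3 f=10, (0,2) g=2 f=10, (1,4) g=1 f=10, (2,4) g=2 f=10, (3,3) g=2 f=8]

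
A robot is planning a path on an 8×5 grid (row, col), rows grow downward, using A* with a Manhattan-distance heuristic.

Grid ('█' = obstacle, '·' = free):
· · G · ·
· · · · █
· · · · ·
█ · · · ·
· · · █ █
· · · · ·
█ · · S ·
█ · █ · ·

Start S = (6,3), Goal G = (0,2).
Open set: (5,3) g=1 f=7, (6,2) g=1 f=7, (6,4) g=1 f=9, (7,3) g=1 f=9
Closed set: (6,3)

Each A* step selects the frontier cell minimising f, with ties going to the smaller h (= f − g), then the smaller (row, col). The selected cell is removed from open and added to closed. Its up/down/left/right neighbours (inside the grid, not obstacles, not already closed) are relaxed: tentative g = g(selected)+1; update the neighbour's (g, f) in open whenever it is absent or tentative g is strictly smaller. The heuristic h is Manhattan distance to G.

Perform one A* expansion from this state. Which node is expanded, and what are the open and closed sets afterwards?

expanded=(5,3); open=[(5,2) g=2 f=7, (5,4) g=2 f=9, (6,2) g=1 f=7, (6,4) g=1 f=9, (7,3) g=1 f=9]; closed=[(5,3), (6,3)]

step 1: expand (5,3) (f=7, h=6) → closed; open now [(5,2) g=2 f=7, (5,4) g=2 f=9, (6,2) g=1 f=7, (6,4) g=1 f=9, (7,3) g=1 f=9]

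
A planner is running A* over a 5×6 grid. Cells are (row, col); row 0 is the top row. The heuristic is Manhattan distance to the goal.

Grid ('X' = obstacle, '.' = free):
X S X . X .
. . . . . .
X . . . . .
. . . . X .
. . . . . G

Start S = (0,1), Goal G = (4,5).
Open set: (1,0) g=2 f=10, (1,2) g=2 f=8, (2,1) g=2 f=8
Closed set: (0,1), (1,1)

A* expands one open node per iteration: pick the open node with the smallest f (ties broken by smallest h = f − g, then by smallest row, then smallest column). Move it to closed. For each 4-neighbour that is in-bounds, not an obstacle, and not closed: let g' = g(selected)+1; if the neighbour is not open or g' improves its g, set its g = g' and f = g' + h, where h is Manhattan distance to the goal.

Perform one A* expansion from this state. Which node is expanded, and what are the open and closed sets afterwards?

expanded=(1,2); open=[(1,0) g=2 f=10, (1,3) g=3 f=8, (2,1) g=2 f=8, (2,2) g=3 f=8]; closed=[(0,1), (1,1), (1,2)]

step 1: expand (1,2) (f=8, h=6) → closed; open now [(1,0) g=2 f=10, (1,3) g=3 f=8, (2,1) g=2 f=8, (2,2) g=3 f=8]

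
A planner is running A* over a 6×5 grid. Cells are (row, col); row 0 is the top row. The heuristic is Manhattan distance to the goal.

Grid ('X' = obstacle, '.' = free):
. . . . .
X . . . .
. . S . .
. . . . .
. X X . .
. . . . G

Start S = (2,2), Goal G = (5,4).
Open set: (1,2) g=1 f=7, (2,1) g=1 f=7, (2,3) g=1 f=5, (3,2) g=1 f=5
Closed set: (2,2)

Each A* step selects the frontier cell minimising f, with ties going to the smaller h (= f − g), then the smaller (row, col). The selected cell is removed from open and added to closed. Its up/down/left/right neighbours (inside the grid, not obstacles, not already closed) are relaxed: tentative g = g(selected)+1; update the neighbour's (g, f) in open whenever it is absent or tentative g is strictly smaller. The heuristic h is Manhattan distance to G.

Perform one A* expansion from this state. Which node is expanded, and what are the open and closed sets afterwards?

step 1: expand (2,3) (f=5, h=4) → closed; open now [(1,2) g=1 f=7, (1,3) g=2 f=7, (2,1) g=1 f=7, (2,4) g=2 f=5, (3,2) g=1 f=5, (3,3) g=2 f=5]

expanded=(2,3); open=[(1,2) g=1 f=7, (1,3) g=2 f=7, (2,1) g=1 f=7, (2,4) g=2 f=5, (3,2) g=1 f=5, (3,3) g=2 f=5]; closed=[(2,2), (2,3)]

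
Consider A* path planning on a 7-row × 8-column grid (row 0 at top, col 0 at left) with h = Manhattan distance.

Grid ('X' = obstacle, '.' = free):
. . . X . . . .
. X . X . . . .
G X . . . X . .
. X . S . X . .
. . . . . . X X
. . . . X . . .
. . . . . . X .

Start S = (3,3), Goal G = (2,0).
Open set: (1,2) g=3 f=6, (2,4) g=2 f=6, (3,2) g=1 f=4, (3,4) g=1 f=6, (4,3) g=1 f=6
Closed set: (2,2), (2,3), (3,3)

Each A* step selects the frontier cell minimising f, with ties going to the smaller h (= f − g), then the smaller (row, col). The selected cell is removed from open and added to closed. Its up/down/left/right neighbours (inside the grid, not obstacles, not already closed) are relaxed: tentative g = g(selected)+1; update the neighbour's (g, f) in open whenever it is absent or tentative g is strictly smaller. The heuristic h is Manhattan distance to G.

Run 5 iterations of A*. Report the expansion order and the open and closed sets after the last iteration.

step 1: expand (3,2) (f=4, h=3) → closed; open now [(1,2) g=3 f=6, (2,4) g=2 f=6, (3,4) g=1 f=6, (4,2) g=2 f=6, (4,3) g=1 f=6]
step 2: expand (1,2) (f=6, h=3) → closed; open now [(0,2) g=4 f=8, (2,4) g=2 f=6, (3,4) g=1 f=6, (4,2) g=2 f=6, (4,3) g=1 f=6]
step 3: expand (2,4) (f=6, h=4) → closed; open now [(0,2) g=4 f=8, (1,4) g=3 f=8, (3,4) g=1 f=6, (4,2) g=2 f=6, (4,3) g=1 f=6]
step 4: expand (4,2) (f=6, h=4) → closed; open now [(0,2) g=4 f=8, (1,4) g=3 f=8, (3,4) g=1 f=6, (4,1) g=3 f=6, (4,3) g=1 f=6, (5,2) g=3 f=8]
step 5: expand (4,1) (f=6, h=3) → closed; open now [(0,2) g=4 f=8, (1,4) g=3 f=8, (3,4) g=1 f=6, (4,0) g=4 f=6, (4,3) g=1 f=6, (5,1) g=4 f=8, (5,2) g=3 f=8]

order=[(3,2) → (1,2) → (2,4) → (4,2) → (4,1)]; open=[(0,2) g=4 f=8, (1,4) g=3 f=8, (3,4) g=1 f=6, (4,0) g=4 f=6, (4,3) g=1 f=6, (5,1) g=4 f=8, (5,2) g=3 f=8]; closed=[(1,2), (2,2), (2,3), (2,4), (3,2), (3,3), (4,1), (4,2)]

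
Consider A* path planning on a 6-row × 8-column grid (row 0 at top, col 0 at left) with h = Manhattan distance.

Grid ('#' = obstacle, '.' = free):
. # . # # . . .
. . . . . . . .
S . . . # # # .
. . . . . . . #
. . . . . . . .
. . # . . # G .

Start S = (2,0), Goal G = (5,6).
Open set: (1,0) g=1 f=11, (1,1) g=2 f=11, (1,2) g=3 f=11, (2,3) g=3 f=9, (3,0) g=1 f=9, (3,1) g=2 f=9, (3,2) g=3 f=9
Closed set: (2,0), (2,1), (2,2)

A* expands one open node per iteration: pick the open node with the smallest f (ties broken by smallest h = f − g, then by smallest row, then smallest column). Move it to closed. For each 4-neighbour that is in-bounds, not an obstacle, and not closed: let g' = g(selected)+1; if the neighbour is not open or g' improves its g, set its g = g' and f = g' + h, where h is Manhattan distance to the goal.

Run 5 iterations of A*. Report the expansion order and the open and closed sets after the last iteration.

step 1: expand (2,3) (f=9, h=6) → closed; open now [(1,0) g=1 f=11, (1,1) g=2 f=11, (1,2) g=3 f=11, (1,3) g=4 f=11, (3,0) g=1 f=9, (3,1) g=2 f=9, (3,2) g=3 f=9, (3,3) g=4 f=9]
step 2: expand (3,3) (f=9, h=5) → closed; open now [(1,0) g=1 f=11, (1,1) g=2 f=11, (1,2) g=3 f=11, (1,3) g=4 f=11, (3,0) g=1 f=9, (3,1) g=2 f=9, (3,2) g=3 f=9, (3,4) g=5 f=9, (4,3) g=5 f=9]
step 3: expand (3,4) (f=9, h=4) → closed; open now [(1,0) g=1 f=11, (1,1) g=2 f=11, (1,2) g=3 f=11, (1,3) g=4 f=11, (3,0) g=1 f=9, (3,1) g=2 f=9, (3,2) g=3 f=9, (3,5) g=6 f=9, (4,3) g=5 f=9, (4,4) g=6 f=9]
step 4: expand (3,5) (f=9, h=3) → closed; open now [(1,0) g=1 f=11, (1,1) g=2 f=11, (1,2) g=3 f=11, (1,3) g=4 f=11, (3,0) g=1 f=9, (3,1) g=2 f=9, (3,2) g=3 f=9, (3,6) g=7 f=9, (4,3) g=5 f=9, (4,4) g=6 f=9, (4,5) g=7 f=9]
step 5: expand (3,6) (f=9, h=2) → closed; open now [(1,0) g=1 f=11, (1,1) g=2 f=11, (1,2) g=3 f=11, (1,3) g=4 f=11, (3,0) g=1 f=9, (3,1) g=2 f=9, (3,2) g=3 f=9, (4,3) g=5 f=9, (4,4) g=6 f=9, (4,5) g=7 f=9, (4,6) g=8 f=9]

order=[(2,3) → (3,3) → (3,4) → (3,5) → (3,6)]; open=[(1,0) g=1 f=11, (1,1) g=2 f=11, (1,2) g=3 f=11, (1,3) g=4 f=11, (3,0) g=1 f=9, (3,1) g=2 f=9, (3,2) g=3 f=9, (4,3) g=5 f=9, (4,4) g=6 f=9, (4,5) g=7 f=9, (4,6) g=8 f=9]; closed=[(2,0), (2,1), (2,2), (2,3), (3,3), (3,4), (3,5), (3,6)]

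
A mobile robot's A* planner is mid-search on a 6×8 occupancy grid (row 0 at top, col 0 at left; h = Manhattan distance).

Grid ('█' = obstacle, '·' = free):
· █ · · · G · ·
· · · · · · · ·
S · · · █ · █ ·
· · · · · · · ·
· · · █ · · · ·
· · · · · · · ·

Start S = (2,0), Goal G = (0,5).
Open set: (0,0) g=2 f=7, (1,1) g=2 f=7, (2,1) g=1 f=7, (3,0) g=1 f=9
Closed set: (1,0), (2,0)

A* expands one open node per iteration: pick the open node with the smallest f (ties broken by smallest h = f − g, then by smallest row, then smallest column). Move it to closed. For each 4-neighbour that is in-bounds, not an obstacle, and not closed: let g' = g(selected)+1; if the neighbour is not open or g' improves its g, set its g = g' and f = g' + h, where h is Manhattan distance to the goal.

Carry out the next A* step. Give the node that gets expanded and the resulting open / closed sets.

step 1: expand (0,0) (f=7, h=5) → closed; open now [(1,1) g=2 f=7, (2,1) g=1 f=7, (3,0) g=1 f=9]

expanded=(0,0); open=[(1,1) g=2 f=7, (2,1) g=1 f=7, (3,0) g=1 f=9]; closed=[(0,0), (1,0), (2,0)]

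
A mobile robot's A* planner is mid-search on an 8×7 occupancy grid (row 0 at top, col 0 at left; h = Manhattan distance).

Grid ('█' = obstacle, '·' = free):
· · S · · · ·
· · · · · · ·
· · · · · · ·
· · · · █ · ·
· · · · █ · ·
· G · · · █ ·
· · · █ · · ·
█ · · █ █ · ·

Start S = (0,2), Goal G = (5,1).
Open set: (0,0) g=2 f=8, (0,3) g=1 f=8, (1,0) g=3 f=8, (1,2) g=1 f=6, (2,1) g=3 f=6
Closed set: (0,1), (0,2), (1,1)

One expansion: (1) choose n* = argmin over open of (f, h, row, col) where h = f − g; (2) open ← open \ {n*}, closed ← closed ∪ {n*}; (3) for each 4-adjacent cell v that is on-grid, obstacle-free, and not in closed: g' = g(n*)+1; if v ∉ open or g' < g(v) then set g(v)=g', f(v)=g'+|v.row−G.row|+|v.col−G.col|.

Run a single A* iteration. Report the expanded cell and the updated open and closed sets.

step 1: expand (2,1) (f=6, h=3) → closed; open now [(0,0) g=2 f=8, (0,3) g=1 f=8, (1,0) g=3 f=8, (1,2) g=1 f=6, (2,0) g=4 f=8, (2,2) g=4 f=8, (3,1) g=4 f=6]

expanded=(2,1); open=[(0,0) g=2 f=8, (0,3) g=1 f=8, (1,0) g=3 f=8, (1,2) g=1 f=6, (2,0) g=4 f=8, (2,2) g=4 f=8, (3,1) g=4 f=6]; closed=[(0,1), (0,2), (1,1), (2,1)]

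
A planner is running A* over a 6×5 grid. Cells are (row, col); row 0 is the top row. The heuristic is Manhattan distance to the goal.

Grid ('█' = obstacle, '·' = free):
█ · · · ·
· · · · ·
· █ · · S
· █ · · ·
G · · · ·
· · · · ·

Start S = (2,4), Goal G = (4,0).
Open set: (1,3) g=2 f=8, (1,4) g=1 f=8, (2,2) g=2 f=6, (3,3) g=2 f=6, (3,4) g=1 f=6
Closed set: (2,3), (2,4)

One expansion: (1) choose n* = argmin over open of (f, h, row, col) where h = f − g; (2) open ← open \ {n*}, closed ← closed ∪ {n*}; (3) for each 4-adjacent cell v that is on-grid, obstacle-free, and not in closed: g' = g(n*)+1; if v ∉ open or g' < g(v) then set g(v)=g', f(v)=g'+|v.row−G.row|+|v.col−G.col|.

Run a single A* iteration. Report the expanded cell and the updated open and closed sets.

step 1: expand (2,2) (f=6, h=4) → closed; open now [(1,2) g=3 f=8, (1,3) g=2 f=8, (1,4) g=1 f=8, (3,2) g=3 f=6, (3,3) g=2 f=6, (3,4) g=1 f=6]

expanded=(2,2); open=[(1,2) g=3 f=8, (1,3) g=2 f=8, (1,4) g=1 f=8, (3,2) g=3 f=6, (3,3) g=2 f=6, (3,4) g=1 f=6]; closed=[(2,2), (2,3), (2,4)]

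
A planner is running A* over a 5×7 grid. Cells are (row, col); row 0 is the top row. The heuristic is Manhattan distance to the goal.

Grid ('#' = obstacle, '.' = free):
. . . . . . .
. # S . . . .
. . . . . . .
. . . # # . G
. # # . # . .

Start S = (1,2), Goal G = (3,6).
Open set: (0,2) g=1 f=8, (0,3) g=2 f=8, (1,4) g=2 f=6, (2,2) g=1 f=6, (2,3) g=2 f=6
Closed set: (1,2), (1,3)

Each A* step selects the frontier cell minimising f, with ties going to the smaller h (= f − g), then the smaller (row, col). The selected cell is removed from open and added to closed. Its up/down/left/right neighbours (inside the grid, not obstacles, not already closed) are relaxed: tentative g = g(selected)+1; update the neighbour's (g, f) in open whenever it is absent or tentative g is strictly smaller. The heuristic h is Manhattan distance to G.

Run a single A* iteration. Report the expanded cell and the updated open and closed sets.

expanded=(1,4); open=[(0,2) g=1 f=8, (0,3) g=2 f=8, (0,4) g=3 f=8, (1,5) g=3 f=6, (2,2) g=1 f=6, (2,3) g=2 f=6, (2,4) g=3 f=6]; closed=[(1,2), (1,3), (1,4)]

step 1: expand (1,4) (f=6, h=4) → closed; open now [(0,2) g=1 f=8, (0,3) g=2 f=8, (0,4) g=3 f=8, (1,5) g=3 f=6, (2,2) g=1 f=6, (2,3) g=2 f=6, (2,4) g=3 f=6]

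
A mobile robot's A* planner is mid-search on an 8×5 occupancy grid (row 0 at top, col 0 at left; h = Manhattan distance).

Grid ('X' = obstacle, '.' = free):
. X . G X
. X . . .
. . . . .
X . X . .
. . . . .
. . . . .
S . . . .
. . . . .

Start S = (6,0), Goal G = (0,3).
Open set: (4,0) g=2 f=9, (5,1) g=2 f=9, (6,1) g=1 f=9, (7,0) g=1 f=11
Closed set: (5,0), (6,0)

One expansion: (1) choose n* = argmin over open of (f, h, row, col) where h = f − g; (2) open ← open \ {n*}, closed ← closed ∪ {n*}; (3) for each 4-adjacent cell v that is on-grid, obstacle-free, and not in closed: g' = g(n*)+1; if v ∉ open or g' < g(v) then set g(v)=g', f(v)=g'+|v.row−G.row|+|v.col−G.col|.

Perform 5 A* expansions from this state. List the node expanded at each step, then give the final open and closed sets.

step 1: expand (4,0) (f=9, h=7) → closed; open now [(4,1) g=3 f=9, (5,1) g=2 f=9, (6,1) g=1 f=9, (7,0) g=1 f=11]
step 2: expand (4,1) (f=9, h=6) → closed; open now [(3,1) g=4 f=9, (4,2) g=4 f=9, (5,1) g=2 f=9, (6,1) g=1 f=9, (7,0) g=1 f=11]
step 3: expand (3,1) (f=9, h=5) → closed; open now [(2,1) g=5 f=9, (4,2) g=4 f=9, (5,1) g=2 f=9, (6,1) g=1 f=9, (7,0) g=1 f=11]
step 4: expand (2,1) (f=9, h=4) → closed; open now [(2,0) g=6 f=11, (2,2) g=6 f=9, (4,2) g=4 f=9, (5,1) g=2 f=9, (6,1) g=1 f=9, (7,0) g=1 f=11]
step 5: expand (2,2) (f=9, h=3) → closed; open now [(1,2) g=7 f=9, (2,0) g=6 f=11, (2,3) g=7 f=9, (4,2) g=4 f=9, (5,1) g=2 f=9, (6,1) g=1 f=9, (7,0) g=1 f=11]

order=[(4,0) → (4,1) → (3,1) → (2,1) → (2,2)]; open=[(1,2) g=7 f=9, (2,0) g=6 f=11, (2,3) g=7 f=9, (4,2) g=4 f=9, (5,1) g=2 f=9, (6,1) g=1 f=9, (7,0) g=1 f=11]; closed=[(2,1), (2,2), (3,1), (4,0), (4,1), (5,0), (6,0)]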